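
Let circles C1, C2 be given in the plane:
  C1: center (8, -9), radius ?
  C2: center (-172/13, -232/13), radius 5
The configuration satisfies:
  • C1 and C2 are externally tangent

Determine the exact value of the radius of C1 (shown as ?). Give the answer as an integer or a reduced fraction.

18

1. [ext C1·C2]  r_C1² + 10r_C1 − 504 = 0  ⇒  r_C1 = 18 (r>0 drops 1)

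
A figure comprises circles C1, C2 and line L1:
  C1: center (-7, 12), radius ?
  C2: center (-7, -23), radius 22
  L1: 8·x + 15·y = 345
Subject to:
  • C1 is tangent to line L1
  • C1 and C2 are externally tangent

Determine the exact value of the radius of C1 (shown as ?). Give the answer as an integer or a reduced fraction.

13

1. [C1‖L1]  r_C1² − 169 = 0  ⇒  r_C1 = 13 (r>0 drops 1)
2. [ext C1·C2]  r_C1² + 44r_C1 − 741 = 0  ⇒  r_C1 = 13 (r>0 drops 1)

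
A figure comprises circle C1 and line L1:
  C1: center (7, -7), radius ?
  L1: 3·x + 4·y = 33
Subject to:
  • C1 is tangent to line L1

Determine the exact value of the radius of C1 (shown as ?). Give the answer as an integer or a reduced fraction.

1. [C1‖L1]  r_C1² − 64 = 0  ⇒  r_C1 = 8 (r>0 drops 1)

8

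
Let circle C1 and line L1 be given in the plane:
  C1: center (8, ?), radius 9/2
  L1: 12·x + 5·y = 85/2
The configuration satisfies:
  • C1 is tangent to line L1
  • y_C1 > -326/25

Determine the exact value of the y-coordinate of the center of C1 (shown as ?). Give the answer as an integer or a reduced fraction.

1. [C1‖L1]  y_C1² + (107/5)y_C1 − 112/5 = 0  ⇒  y_C1 = -112/5 or 1
2. given y_C1 > -326/25: keep 1

1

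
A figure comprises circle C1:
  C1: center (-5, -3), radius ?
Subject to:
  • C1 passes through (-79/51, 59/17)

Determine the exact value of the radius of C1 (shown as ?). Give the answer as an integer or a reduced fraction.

1. [C1∋P]  r_C1² − 484/9 = 0  ⇒  r_C1 = 22/3 (r>0 drops 1)

22/3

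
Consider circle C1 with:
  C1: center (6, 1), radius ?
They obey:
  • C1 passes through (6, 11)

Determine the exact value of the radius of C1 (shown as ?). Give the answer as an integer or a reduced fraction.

10

1. [C1∋P]  r_C1² − 100 = 0  ⇒  r_C1 = 10 (r>0 drops 1)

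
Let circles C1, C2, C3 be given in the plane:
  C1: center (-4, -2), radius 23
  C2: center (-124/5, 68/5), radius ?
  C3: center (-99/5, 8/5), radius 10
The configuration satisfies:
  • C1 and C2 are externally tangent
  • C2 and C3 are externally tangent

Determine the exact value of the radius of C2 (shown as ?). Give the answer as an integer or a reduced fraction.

3

1. [ext C1·C2]  r_C2² + 46r_C2 − 147 = 0  ⇒  r_C2 = 3 (r>0 drops 1)
2. [ext C2·C3]  r_C2² + 20r_C2 − 69 = 0  ⇒  r_C2 = 3 (r>0 drops 1)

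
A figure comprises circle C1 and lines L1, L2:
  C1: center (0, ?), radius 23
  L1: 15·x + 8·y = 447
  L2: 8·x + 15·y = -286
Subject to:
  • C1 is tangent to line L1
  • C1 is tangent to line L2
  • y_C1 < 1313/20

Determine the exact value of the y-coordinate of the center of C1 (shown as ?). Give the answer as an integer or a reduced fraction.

7

1. [C1‖L1]  y_C1² − (447/4)y_C1 + 2933/4 = 0  ⇒  y_C1 = 7 or 419/4
2. [C1‖L2]  y_C1² + (572/15)y_C1 − 4739/15 = 0  ⇒  y_C1 = -677/15 or 7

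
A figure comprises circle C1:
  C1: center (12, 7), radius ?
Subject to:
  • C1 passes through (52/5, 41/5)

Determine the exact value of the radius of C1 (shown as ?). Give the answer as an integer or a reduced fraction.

1. [C1∋P]  r_C1² − 4 = 0  ⇒  r_C1 = 2 (r>0 drops 1)

2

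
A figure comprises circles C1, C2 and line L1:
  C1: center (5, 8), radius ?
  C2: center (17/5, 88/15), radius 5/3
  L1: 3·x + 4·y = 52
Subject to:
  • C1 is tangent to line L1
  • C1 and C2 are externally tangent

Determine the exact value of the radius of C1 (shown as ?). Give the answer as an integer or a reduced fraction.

1. [C1‖L1]  r_C1² − 1 = 0  ⇒  r_C1 = 1 (r>0 drops 1)
2. [ext C1·C2]  r_C1² + (10/3)r_C1 − 13/3 = 0  ⇒  r_C1 = 1 (r>0 drops 1)

1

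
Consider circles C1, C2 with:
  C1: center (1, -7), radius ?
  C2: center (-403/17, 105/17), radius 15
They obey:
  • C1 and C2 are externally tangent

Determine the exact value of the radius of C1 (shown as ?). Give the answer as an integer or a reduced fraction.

1. [ext C1·C2]  r_C1² + 30r_C1 − 559 = 0  ⇒  r_C1 = 13 (r>0 drops 1)

13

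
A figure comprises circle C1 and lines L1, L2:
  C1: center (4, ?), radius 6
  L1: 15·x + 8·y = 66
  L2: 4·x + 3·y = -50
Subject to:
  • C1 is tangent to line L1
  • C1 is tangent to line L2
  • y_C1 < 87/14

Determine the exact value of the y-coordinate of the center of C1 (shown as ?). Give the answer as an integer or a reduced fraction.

-12

1. [C1‖L1]  y_C1² − (3/2)y_C1 − 162 = 0  ⇒  y_C1 = -12 or 27/2
2. [C1‖L2]  y_C1² + 44y_C1 + 384 = 0  ⇒  y_C1 = -32 or -12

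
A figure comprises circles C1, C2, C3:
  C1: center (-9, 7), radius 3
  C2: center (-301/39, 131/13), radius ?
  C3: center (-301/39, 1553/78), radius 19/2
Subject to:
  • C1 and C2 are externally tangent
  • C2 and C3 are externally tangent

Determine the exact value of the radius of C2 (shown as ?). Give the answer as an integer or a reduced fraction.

1/3

1. [ext C1·C2]  r_C2² + 6r_C2 − 19/9 = 0  ⇒  r_C2 = 1/3 (r>0 drops 1)
2. [ext C2·C3]  r_C2² + 19r_C2 − 58/9 = 0  ⇒  r_C2 = 1/3 (r>0 drops 1)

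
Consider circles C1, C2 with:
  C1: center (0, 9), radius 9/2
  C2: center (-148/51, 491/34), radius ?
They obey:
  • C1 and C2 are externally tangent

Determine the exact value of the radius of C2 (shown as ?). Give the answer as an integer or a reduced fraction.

5/3

1. [ext C1·C2]  r_C2² + 9r_C2 − 160/9 = 0  ⇒  r_C2 = 5/3 (r>0 drops 1)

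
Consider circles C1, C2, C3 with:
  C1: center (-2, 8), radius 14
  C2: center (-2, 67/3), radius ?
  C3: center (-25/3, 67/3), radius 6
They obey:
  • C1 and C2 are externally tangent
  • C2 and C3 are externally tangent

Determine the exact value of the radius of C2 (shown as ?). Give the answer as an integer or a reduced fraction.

1/3

1. [ext C1·C2]  r_C2² + 28r_C2 − 85/9 = 0  ⇒  r_C2 = 1/3 (r>0 drops 1)
2. [ext C2·C3]  r_C2² + 12r_C2 − 37/9 = 0  ⇒  r_C2 = 1/3 (r>0 drops 1)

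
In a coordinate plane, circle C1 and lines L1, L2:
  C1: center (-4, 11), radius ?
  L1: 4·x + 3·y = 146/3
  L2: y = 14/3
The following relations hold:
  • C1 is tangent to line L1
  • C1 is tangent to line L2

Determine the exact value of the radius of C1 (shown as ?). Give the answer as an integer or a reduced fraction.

19/3

1. [C1‖L1]  r_C1² − 361/9 = 0  ⇒  r_C1 = 19/3 (r>0 drops 1)
2. [C1‖L2]  r_C1² − 361/9 = 0  ⇒  r_C1 = 19/3 (r>0 drops 1)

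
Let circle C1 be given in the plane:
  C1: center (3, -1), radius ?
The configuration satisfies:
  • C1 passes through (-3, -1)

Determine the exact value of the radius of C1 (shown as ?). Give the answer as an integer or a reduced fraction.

6

1. [C1∋P]  r_C1² − 36 = 0  ⇒  r_C1 = 6 (r>0 drops 1)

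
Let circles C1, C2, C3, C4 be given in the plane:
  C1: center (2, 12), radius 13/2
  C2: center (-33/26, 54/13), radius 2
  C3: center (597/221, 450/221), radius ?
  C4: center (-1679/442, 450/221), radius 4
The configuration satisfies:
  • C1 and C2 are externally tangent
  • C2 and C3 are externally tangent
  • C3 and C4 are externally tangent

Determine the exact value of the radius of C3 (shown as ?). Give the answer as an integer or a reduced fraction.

5/2

1. [ext C2·C3]  r_C3² + 4r_C3 − 65/4 = 0  ⇒  r_C3 = 5/2 (r>0 drops 1)
2. [ext C3·C4]  r_C3² + 8r_C3 − 105/4 = 0  ⇒  r_C3 = 5/2 (r>0 drops 1)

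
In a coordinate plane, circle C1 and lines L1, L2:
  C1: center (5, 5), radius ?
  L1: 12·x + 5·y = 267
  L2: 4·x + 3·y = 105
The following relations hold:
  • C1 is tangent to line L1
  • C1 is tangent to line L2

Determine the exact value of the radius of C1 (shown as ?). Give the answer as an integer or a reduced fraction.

1. [C1‖L1]  r_C1² − 196 = 0  ⇒  r_C1 = 14 (r>0 drops 1)
2. [C1‖L2]  r_C1² − 196 = 0  ⇒  r_C1 = 14 (r>0 drops 1)

14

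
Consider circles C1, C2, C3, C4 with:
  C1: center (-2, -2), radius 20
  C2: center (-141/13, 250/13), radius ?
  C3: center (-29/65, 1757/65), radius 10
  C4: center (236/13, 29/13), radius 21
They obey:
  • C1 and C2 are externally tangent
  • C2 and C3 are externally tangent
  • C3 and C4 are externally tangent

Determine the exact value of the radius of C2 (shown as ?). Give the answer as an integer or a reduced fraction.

3

1. [ext C1·C2]  r_C2² + 40r_C2 − 129 = 0  ⇒  r_C2 = 3 (r>0 drops 1)
2. [ext C2·C3]  r_C2² + 20r_C2 − 69 = 0  ⇒  r_C2 = 3 (r>0 drops 1)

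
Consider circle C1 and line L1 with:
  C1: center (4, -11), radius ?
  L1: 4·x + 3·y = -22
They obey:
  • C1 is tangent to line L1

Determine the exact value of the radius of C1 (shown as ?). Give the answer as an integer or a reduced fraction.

1. [C1‖L1]  r_C1² − 1 = 0  ⇒  r_C1 = 1 (r>0 drops 1)

1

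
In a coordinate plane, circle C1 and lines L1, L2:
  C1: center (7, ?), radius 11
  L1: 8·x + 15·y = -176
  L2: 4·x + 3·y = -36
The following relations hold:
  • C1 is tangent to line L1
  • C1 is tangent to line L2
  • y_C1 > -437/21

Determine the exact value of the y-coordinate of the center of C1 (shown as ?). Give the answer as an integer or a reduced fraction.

1. [C1‖L1]  y_C1² + (464/15)y_C1 + 419/5 = 0  ⇒  y_C1 = -419/15 or -3
2. [C1‖L2]  y_C1² + (128/3)y_C1 + 119 = 0  ⇒  y_C1 = -119/3 or -3

-3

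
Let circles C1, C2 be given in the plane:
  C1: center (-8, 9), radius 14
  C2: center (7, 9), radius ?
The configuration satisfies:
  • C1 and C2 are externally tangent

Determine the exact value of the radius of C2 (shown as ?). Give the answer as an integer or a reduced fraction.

1

1. [ext C1·C2]  r_C2² + 28r_C2 − 29 = 0  ⇒  r_C2 = 1 (r>0 drops 1)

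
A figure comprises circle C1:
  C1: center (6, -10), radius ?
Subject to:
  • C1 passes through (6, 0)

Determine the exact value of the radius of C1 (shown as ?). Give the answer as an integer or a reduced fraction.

10

1. [C1∋P]  r_C1² − 100 = 0  ⇒  r_C1 = 10 (r>0 drops 1)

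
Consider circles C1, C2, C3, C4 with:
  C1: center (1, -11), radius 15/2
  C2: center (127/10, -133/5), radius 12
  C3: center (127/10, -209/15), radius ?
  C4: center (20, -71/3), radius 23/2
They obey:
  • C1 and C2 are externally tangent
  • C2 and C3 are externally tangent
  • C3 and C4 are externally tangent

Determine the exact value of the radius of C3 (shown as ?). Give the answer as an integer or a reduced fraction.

1. [ext C2·C3]  r_C3² + 24r_C3 − 148/9 = 0  ⇒  r_C3 = 2/3 (r>0 drops 1)
2. [ext C3·C4]  r_C3² + 23r_C3 − 142/9 = 0  ⇒  r_C3 = 2/3 (r>0 drops 1)

2/3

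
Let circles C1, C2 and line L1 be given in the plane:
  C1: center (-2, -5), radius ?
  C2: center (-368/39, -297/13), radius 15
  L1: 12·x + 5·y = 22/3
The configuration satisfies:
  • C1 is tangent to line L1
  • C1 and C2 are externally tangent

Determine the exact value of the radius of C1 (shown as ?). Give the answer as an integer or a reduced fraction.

1. [C1‖L1]  r_C1² − 169/9 = 0  ⇒  r_C1 = 13/3 (r>0 drops 1)
2. [ext C1·C2]  r_C1² + 30r_C1 − 1339/9 = 0  ⇒  r_C1 = 13/3 (r>0 drops 1)

13/3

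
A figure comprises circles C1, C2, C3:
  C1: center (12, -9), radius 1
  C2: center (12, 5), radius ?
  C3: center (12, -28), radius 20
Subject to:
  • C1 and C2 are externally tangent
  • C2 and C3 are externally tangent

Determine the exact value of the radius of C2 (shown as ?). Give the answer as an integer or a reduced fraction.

13

1. [ext C1·C2]  r_C2² + 2r_C2 − 195 = 0  ⇒  r_C2 = 13 (r>0 drops 1)
2. [ext C2·C3]  r_C2² + 40r_C2 − 689 = 0  ⇒  r_C2 = 13 (r>0 drops 1)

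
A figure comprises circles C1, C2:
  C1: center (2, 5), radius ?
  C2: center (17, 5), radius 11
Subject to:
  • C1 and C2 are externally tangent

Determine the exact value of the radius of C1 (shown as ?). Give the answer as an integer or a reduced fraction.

4

1. [ext C1·C2]  r_C1² + 22r_C1 − 104 = 0  ⇒  r_C1 = 4 (r>0 drops 1)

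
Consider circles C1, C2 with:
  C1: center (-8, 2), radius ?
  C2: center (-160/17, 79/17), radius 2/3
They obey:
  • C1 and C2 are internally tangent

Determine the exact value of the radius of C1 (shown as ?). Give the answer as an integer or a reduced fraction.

11/3

1. [int C1,C2]  r_C1² − (4/3)r_C1 − 77/9 = 0  ⇒  r_C1 = 11/3 (r>0 drops 1)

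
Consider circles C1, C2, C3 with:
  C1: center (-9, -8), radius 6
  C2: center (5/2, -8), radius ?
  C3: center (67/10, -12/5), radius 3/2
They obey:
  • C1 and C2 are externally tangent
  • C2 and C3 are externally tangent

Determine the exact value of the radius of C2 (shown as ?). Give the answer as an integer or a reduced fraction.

1. [ext C1·C2]  r_C2² + 12r_C2 − 385/4 = 0  ⇒  r_C2 = 11/2 (r>0 drops 1)
2. [ext C2·C3]  r_C2² + 3r_C2 − 187/4 = 0  ⇒  r_C2 = 11/2 (r>0 drops 1)

11/2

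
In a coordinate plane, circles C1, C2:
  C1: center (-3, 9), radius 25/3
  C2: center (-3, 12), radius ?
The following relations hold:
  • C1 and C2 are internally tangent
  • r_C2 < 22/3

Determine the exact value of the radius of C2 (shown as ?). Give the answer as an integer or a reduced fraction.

16/3

1. [int C1,C2]  r_C2² − (50/3)r_C2 + 544/9 = 0  ⇒  r_C2 = 16/3 or 34/3
2. given r_C2 < 22/3: keep 16/3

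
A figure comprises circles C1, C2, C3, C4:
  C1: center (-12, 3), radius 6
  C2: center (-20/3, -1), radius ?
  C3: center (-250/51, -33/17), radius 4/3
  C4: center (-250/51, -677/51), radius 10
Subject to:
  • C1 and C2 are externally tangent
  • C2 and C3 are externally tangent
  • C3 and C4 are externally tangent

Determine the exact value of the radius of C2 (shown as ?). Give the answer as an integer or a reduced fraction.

2/3

1. [ext C1·C2]  r_C2² + 12r_C2 − 76/9 = 0  ⇒  r_C2 = 2/3 (r>0 drops 1)
2. [ext C2·C3]  r_C2² + (8/3)r_C2 − 20/9 = 0  ⇒  r_C2 = 2/3 (r>0 drops 1)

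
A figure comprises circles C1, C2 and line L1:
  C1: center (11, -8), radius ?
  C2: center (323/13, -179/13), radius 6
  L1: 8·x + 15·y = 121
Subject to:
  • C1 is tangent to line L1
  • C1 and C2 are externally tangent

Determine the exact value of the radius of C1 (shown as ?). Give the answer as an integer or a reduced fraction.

9

1. [C1‖L1]  r_C1² − 81 = 0  ⇒  r_C1 = 9 (r>0 drops 1)
2. [ext C1·C2]  r_C1² + 12r_C1 − 189 = 0  ⇒  r_C1 = 9 (r>0 drops 1)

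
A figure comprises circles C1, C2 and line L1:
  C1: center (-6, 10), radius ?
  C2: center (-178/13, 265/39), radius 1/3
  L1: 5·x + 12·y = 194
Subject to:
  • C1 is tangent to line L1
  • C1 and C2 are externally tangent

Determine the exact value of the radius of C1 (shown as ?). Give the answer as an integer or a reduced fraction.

8

1. [C1‖L1]  r_C1² − 64 = 0  ⇒  r_C1 = 8 (r>0 drops 1)
2. [ext C1·C2]  r_C1² + (2/3)r_C1 − 208/3 = 0  ⇒  r_C1 = 8 (r>0 drops 1)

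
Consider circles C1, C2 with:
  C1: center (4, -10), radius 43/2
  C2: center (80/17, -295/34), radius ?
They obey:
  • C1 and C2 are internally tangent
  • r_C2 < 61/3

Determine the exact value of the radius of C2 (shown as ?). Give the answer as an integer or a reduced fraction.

1. [int C1,C2]  r_C2² − 43r_C2 + 460 = 0  ⇒  r_C2 = 20 or 23
2. given r_C2 < 61/3: keep 20

20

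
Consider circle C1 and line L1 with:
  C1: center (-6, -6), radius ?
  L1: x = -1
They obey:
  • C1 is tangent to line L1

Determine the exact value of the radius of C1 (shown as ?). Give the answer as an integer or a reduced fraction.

1. [C1‖L1]  r_C1² − 25 = 0  ⇒  r_C1 = 5 (r>0 drops 1)

5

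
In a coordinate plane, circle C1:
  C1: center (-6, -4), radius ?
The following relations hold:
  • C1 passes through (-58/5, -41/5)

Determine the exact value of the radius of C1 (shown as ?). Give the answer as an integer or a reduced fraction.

1. [C1∋P]  r_C1² − 49 = 0  ⇒  r_C1 = 7 (r>0 drops 1)

7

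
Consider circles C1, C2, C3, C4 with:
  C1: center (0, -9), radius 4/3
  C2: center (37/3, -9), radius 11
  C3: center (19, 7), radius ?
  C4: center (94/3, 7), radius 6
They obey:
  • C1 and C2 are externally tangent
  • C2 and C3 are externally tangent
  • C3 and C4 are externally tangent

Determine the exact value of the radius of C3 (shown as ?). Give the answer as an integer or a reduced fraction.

19/3

1. [ext C2·C3]  r_C3² + 22r_C3 − 1615/9 = 0  ⇒  r_C3 = 19/3 (r>0 drops 1)
2. [ext C3·C4]  r_C3² + 12r_C3 − 1045/9 = 0  ⇒  r_C3 = 19/3 (r>0 drops 1)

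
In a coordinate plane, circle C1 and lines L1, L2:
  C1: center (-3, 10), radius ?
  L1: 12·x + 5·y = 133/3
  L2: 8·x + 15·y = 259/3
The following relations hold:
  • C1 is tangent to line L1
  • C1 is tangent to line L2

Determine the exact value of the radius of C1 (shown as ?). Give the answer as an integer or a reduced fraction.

1. [C1‖L1]  r_C1² − 49/9 = 0  ⇒  r_C1 = 7/3 (r>0 drops 1)
2. [C1‖L2]  r_C1² − 49/9 = 0  ⇒  r_C1 = 7/3 (r>0 drops 1)

7/3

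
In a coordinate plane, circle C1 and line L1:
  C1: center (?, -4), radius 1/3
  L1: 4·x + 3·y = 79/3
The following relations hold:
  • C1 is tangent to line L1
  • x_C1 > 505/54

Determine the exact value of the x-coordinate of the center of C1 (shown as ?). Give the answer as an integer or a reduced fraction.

1. [C1‖L1]  x_C1² − (115/6)x_C1 + 275/3 = 0  ⇒  x_C1 = 55/6 or 10
2. given x_C1 > 505/54: keep 10

10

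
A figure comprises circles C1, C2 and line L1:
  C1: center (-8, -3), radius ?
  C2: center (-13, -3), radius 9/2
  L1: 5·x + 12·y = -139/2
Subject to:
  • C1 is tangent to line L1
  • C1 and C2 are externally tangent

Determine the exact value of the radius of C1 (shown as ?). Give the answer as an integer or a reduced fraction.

1/2

1. [C1‖L1]  r_C1² − 1/4 = 0  ⇒  r_C1 = 1/2 (r>0 drops 1)
2. [ext C1·C2]  r_C1² + 9r_C1 − 19/4 = 0  ⇒  r_C1 = 1/2 (r>0 drops 1)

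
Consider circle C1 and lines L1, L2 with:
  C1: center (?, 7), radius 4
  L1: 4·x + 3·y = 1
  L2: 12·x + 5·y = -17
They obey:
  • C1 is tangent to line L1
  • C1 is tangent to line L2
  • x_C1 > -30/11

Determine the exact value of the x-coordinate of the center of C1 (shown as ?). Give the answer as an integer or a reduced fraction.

1. [C1‖L1]  x_C1² + 10x_C1 = 0  ⇒  x_C1 = -10 or 0
2. [C1‖L2]  x_C1² + (26/3)x_C1 = 0  ⇒  x_C1 = -26/3 or 0

0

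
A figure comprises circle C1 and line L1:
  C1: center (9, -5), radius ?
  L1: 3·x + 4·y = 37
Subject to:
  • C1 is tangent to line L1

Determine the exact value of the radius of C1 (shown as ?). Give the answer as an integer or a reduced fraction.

1. [C1‖L1]  r_C1² − 36 = 0  ⇒  r_C1 = 6 (r>0 drops 1)

6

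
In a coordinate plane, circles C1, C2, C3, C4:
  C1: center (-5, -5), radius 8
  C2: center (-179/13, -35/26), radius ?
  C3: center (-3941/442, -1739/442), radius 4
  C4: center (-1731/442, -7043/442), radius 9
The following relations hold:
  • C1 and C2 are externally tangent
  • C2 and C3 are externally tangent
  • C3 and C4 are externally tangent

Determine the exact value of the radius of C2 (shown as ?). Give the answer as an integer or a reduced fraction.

3/2

1. [ext C1·C2]  r_C2² + 16r_C2 − 105/4 = 0  ⇒  r_C2 = 3/2 (r>0 drops 1)
2. [ext C2·C3]  r_C2² + 8r_C2 − 57/4 = 0  ⇒  r_C2 = 3/2 (r>0 drops 1)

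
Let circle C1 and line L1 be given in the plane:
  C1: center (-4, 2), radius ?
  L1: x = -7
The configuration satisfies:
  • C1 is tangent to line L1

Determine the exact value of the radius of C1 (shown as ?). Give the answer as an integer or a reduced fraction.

1. [C1‖L1]  r_C1² − 9 = 0  ⇒  r_C1 = 3 (r>0 drops 1)

3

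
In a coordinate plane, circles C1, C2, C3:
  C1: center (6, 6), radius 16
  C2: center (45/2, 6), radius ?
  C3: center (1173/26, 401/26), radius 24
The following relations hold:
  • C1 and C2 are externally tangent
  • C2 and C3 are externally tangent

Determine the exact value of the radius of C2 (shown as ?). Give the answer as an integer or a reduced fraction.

1. [ext C1·C2]  r_C2² + 32r_C2 − 65/4 = 0  ⇒  r_C2 = 1/2 (r>0 drops 1)
2. [ext C2·C3]  r_C2² + 48r_C2 − 97/4 = 0  ⇒  r_C2 = 1/2 (r>0 drops 1)

1/2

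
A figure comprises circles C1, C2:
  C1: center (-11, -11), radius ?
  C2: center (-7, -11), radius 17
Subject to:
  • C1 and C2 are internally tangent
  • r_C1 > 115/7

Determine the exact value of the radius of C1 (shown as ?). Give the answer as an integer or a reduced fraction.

21

1. [int C1,C2]  r_C1² − 34r_C1 + 273 = 0  ⇒  r_C1 = 13 or 21
2. given r_C1 > 115/7: keep 21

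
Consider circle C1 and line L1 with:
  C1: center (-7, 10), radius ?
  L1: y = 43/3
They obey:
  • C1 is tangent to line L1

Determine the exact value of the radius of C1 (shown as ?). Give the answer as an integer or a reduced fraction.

13/3

1. [C1‖L1]  r_C1² − 169/9 = 0  ⇒  r_C1 = 13/3 (r>0 drops 1)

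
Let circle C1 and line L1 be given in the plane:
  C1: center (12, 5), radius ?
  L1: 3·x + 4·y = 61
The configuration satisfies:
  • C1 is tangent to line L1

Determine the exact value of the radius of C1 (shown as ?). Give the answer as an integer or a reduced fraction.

1. [C1‖L1]  r_C1² − 1 = 0  ⇒  r_C1 = 1 (r>0 drops 1)

1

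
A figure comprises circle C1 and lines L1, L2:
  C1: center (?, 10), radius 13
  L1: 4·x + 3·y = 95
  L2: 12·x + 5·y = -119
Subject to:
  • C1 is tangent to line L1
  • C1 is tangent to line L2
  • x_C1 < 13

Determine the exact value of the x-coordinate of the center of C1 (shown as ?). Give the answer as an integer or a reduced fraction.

0

1. [C1‖L1]  x_C1² − (65/2)x_C1 = 0  ⇒  x_C1 = 0 or 65/2
2. [C1‖L2]  x_C1² + (169/6)x_C1 = 0  ⇒  x_C1 = -169/6 or 0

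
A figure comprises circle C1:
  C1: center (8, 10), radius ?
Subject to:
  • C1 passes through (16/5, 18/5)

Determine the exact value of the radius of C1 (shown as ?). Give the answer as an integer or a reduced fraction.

8

1. [C1∋P]  r_C1² − 64 = 0  ⇒  r_C1 = 8 (r>0 drops 1)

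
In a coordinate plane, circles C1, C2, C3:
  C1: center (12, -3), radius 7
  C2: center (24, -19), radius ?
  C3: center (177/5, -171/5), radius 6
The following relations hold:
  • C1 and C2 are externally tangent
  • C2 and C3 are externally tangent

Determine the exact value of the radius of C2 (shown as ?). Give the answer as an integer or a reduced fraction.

13

1. [ext C1·C2]  r_C2² + 14r_C2 − 351 = 0  ⇒  r_C2 = 13 (r>0 drops 1)
2. [ext C2·C3]  r_C2² + 12r_C2 − 325 = 0  ⇒  r_C2 = 13 (r>0 drops 1)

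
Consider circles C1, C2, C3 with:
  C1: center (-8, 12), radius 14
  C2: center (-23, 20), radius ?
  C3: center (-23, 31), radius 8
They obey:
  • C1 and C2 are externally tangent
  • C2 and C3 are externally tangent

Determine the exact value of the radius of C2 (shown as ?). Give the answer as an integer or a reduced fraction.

3

1. [ext C1·C2]  r_C2² + 28r_C2 − 93 = 0  ⇒  r_C2 = 3 (r>0 drops 1)
2. [ext C2·C3]  r_C2² + 16r_C2 − 57 = 0  ⇒  r_C2 = 3 (r>0 drops 1)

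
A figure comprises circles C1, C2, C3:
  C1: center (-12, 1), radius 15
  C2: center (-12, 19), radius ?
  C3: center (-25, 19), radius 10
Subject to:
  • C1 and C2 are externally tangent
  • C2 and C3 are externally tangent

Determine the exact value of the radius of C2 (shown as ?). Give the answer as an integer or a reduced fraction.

3

1. [ext C1·C2]  r_C2² + 30r_C2 − 99 = 0  ⇒  r_C2 = 3 (r>0 drops 1)
2. [ext C2·C3]  r_C2² + 20r_C2 − 69 = 0  ⇒  r_C2 = 3 (r>0 drops 1)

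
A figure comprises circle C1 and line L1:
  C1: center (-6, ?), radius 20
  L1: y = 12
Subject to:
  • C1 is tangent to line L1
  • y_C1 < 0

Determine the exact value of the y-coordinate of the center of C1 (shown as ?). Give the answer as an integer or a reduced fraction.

-8

1. [C1‖L1]  y_C1² − 24y_C1 − 256 = 0  ⇒  y_C1 = -8 or 32
2. given y_C1 < 0: keep -8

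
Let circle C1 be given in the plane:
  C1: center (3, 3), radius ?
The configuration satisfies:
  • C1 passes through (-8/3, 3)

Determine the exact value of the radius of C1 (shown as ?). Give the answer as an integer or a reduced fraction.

17/3

1. [C1∋P]  r_C1² − 289/9 = 0  ⇒  r_C1 = 17/3 (r>0 drops 1)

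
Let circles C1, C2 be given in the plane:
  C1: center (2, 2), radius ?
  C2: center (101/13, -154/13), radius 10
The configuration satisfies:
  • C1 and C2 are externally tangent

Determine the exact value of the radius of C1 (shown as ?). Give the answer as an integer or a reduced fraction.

5

1. [ext C1·C2]  r_C1² + 20r_C1 − 125 = 0  ⇒  r_C1 = 5 (r>0 drops 1)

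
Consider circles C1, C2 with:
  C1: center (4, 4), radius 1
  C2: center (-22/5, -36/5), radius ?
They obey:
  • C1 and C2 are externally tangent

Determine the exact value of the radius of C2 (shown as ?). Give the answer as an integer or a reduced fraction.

13

1. [ext C1·C2]  r_C2² + 2r_C2 − 195 = 0  ⇒  r_C2 = 13 (r>0 drops 1)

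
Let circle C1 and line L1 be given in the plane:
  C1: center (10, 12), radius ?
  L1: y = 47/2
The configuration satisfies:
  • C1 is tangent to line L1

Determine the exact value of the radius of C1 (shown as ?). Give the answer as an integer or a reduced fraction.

1. [C1‖L1]  r_C1² − 529/4 = 0  ⇒  r_C1 = 23/2 (r>0 drops 1)

23/2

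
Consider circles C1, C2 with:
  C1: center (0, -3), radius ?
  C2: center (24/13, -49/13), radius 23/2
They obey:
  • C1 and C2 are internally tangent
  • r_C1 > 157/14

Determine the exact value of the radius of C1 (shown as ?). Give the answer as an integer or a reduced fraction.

1. [int C1,C2]  r_C1² − 23r_C1 + 513/4 = 0  ⇒  r_C1 = 19/2 or 27/2
2. given r_C1 > 157/14: keep 27/2

27/2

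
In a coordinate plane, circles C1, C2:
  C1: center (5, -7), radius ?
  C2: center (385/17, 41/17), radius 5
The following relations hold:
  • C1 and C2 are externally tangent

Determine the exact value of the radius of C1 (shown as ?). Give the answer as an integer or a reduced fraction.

1. [ext C1·C2]  r_C1² + 10r_C1 − 375 = 0  ⇒  r_C1 = 15 (r>0 drops 1)

15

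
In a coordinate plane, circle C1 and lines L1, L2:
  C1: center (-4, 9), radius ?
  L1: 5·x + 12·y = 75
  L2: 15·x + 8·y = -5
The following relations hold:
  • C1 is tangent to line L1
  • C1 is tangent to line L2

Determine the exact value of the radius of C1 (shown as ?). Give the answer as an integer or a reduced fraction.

1. [C1‖L1]  r_C1² − 1 = 0  ⇒  r_C1 = 1 (r>0 drops 1)
2. [C1‖L2]  r_C1² − 1 = 0  ⇒  r_C1 = 1 (r>0 drops 1)

1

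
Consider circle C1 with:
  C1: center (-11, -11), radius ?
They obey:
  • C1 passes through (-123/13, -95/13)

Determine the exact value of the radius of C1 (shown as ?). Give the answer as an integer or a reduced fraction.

1. [C1∋P]  r_C1² − 16 = 0  ⇒  r_C1 = 4 (r>0 drops 1)

4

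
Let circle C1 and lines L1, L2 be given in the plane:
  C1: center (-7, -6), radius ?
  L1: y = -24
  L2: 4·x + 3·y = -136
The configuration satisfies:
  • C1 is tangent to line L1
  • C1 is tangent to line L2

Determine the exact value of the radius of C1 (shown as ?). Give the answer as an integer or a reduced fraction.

1. [C1‖L1]  r_C1² − 324 = 0  ⇒  r_C1 = 18 (r>0 drops 1)
2. [C1‖L2]  r_C1² − 324 = 0  ⇒  r_C1 = 18 (r>0 drops 1)

18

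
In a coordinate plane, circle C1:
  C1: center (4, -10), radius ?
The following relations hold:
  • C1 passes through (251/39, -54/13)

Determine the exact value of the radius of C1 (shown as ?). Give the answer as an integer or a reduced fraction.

1. [C1∋P]  r_C1² − 361/9 = 0  ⇒  r_C1 = 19/3 (r>0 drops 1)

19/3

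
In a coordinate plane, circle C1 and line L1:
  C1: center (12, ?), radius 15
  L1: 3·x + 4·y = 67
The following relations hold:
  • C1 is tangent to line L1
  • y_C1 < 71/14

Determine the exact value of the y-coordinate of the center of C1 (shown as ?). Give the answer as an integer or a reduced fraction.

-11

1. [C1‖L1]  y_C1² − (31/2)y_C1 − 583/2 = 0  ⇒  y_C1 = -11 or 53/2
2. given y_C1 < 71/14: keep -11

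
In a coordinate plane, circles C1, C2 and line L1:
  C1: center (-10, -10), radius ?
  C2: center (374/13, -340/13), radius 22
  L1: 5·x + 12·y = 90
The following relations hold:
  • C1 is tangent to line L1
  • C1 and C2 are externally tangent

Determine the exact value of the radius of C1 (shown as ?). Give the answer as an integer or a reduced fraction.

20

1. [C1‖L1]  r_C1² − 400 = 0  ⇒  r_C1 = 20 (r>0 drops 1)
2. [ext C1·C2]  r_C1² + 44r_C1 − 1280 = 0  ⇒  r_C1 = 20 (r>0 drops 1)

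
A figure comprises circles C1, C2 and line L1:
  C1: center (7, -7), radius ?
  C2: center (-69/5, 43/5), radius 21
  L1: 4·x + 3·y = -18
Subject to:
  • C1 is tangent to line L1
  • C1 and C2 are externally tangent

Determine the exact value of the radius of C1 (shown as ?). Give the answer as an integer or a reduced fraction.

5

1. [C1‖L1]  r_C1² − 25 = 0  ⇒  r_C1 = 5 (r>0 drops 1)
2. [ext C1·C2]  r_C1² + 42r_C1 − 235 = 0  ⇒  r_C1 = 5 (r>0 drops 1)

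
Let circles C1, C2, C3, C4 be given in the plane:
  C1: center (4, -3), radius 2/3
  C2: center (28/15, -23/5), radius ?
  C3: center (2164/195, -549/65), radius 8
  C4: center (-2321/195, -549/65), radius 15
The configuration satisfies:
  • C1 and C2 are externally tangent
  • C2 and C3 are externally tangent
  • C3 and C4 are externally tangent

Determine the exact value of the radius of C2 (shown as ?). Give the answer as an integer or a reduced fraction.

2

1. [ext C1·C2]  r_C2² + (4/3)r_C2 − 20/3 = 0  ⇒  r_C2 = 2 (r>0 drops 1)
2. [ext C2·C3]  r_C2² + 16r_C2 − 36 = 0  ⇒  r_C2 = 2 (r>0 drops 1)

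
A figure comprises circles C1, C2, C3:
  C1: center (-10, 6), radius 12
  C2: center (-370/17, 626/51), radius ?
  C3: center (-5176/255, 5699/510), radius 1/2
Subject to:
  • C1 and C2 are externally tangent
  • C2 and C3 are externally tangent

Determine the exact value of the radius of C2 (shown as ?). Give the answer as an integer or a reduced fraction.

4/3

1. [ext C1·C2]  r_C2² + 24r_C2 − 304/9 = 0  ⇒  r_C2 = 4/3 (r>0 drops 1)
2. [ext C2·C3]  r_C2² + 1r_C2 − 28/9 = 0  ⇒  r_C2 = 4/3 (r>0 drops 1)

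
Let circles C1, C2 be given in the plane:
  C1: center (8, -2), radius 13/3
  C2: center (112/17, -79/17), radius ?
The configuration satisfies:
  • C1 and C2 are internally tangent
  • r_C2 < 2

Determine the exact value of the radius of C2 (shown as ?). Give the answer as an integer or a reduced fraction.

4/3

1. [int C1,C2]  r_C2² − (26/3)r_C2 + 88/9 = 0  ⇒  r_C2 = 4/3 or 22/3
2. given r_C2 < 2: keep 4/3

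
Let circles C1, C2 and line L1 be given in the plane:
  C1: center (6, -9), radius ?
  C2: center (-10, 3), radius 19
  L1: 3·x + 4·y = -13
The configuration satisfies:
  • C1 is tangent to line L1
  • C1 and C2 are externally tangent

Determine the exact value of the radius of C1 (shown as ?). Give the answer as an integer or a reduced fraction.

1

1. [C1‖L1]  r_C1² − 1 = 0  ⇒  r_C1 = 1 (r>0 drops 1)
2. [ext C1·C2]  r_C1² + 38r_C1 − 39 = 0  ⇒  r_C1 = 1 (r>0 drops 1)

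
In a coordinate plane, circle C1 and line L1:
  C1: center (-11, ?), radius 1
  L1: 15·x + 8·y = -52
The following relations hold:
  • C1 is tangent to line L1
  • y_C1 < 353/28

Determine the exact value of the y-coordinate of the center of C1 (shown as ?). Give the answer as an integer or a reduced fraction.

1. [C1‖L1]  y_C1² − (113/4)y_C1 + 195 = 0  ⇒  y_C1 = 12 or 65/4
2. given y_C1 < 353/28: keep 12

12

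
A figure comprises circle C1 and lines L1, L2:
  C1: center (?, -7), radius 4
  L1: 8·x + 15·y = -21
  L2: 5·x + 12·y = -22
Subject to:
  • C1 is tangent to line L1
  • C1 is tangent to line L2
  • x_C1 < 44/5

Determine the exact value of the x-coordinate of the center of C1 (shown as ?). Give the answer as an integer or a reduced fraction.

2

1. [C1‖L1]  x_C1² − 21x_C1 + 38 = 0  ⇒  x_C1 = 2 or 19
2. [C1‖L2]  x_C1² − (124/5)x_C1 + 228/5 = 0  ⇒  x_C1 = 2 or 114/5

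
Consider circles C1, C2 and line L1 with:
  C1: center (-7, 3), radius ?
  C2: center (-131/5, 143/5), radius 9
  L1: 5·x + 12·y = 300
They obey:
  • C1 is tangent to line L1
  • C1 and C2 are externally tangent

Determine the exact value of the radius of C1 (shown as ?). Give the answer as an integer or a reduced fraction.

23

1. [C1‖L1]  r_C1² − 529 = 0  ⇒  r_C1 = 23 (r>0 drops 1)
2. [ext C1·C2]  r_C1² + 18r_C1 − 943 = 0  ⇒  r_C1 = 23 (r>0 drops 1)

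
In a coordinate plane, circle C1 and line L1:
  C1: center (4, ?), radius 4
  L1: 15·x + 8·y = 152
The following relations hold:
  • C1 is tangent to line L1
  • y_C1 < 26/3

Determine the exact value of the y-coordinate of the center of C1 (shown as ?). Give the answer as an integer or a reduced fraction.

1. [C1‖L1]  y_C1² − 23y_C1 + 60 = 0  ⇒  y_C1 = 3 or 20
2. given y_C1 < 26/3: keep 3

3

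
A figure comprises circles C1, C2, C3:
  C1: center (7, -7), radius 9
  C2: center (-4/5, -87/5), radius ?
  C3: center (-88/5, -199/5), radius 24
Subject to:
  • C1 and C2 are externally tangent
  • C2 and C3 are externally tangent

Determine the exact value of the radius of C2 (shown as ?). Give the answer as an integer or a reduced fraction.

1. [ext C1·C2]  r_C2² + 18r_C2 − 88 = 0  ⇒  r_C2 = 4 (r>0 drops 1)
2. [ext C2·C3]  r_C2² + 48r_C2 − 208 = 0  ⇒  r_C2 = 4 (r>0 drops 1)

4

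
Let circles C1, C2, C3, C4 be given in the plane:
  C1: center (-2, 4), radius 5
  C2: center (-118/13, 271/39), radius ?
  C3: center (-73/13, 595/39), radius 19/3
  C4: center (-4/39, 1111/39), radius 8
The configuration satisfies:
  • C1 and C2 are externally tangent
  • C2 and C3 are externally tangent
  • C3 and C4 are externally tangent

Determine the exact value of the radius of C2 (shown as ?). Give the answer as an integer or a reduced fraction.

1. [ext C1·C2]  r_C2² + 10r_C2 − 304/9 = 0  ⇒  r_C2 = 8/3 (r>0 drops 1)
2. [ext C2·C3]  r_C2² + (38/3)r_C2 − 368/9 = 0  ⇒  r_C2 = 8/3 (r>0 drops 1)

8/3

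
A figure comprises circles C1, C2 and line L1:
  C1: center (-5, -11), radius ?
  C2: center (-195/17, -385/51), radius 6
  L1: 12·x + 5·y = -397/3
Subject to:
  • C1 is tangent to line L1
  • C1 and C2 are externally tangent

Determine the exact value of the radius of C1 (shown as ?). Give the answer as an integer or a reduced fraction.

4/3

1. [C1‖L1]  r_C1² − 16/9 = 0  ⇒  r_C1 = 4/3 (r>0 drops 1)
2. [ext C1·C2]  r_C1² + 12r_C1 − 160/9 = 0  ⇒  r_C1 = 4/3 (r>0 drops 1)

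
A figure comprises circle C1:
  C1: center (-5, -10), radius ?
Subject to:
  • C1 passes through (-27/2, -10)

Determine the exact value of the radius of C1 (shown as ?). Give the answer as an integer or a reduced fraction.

1. [C1∋P]  r_C1² − 289/4 = 0  ⇒  r_C1 = 17/2 (r>0 drops 1)

17/2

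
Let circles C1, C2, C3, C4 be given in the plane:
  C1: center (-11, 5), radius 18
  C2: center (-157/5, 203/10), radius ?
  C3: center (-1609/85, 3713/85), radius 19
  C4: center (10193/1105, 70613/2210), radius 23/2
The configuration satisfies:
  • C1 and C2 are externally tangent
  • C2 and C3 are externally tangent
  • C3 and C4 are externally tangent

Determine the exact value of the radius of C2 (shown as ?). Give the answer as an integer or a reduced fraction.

15/2

1. [ext C1·C2]  r_C2² + 36r_C2 − 1305/4 = 0  ⇒  r_C2 = 15/2 (r>0 drops 1)
2. [ext C2·C3]  r_C2² + 38r_C2 − 1365/4 = 0  ⇒  r_C2 = 15/2 (r>0 drops 1)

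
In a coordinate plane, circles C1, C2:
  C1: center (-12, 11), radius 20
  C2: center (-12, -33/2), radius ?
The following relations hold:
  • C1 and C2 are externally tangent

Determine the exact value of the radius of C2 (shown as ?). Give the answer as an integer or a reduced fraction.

1. [ext C1·C2]  r_C2² + 40r_C2 − 1425/4 = 0  ⇒  r_C2 = 15/2 (r>0 drops 1)

15/2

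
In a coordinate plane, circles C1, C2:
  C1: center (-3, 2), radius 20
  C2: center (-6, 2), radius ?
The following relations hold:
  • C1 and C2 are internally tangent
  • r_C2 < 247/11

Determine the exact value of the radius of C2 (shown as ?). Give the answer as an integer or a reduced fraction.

1. [int C1,C2]  r_C2² − 40r_C2 + 391 = 0  ⇒  r_C2 = 17 or 23
2. given r_C2 < 247/11: keep 17

17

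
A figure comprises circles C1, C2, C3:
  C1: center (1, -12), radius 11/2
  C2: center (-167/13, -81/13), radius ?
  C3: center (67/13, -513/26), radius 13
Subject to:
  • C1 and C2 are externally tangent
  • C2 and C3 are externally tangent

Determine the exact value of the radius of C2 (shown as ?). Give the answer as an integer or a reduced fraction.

1. [ext C1·C2]  r_C2² + 11r_C2 − 779/4 = 0  ⇒  r_C2 = 19/2 (r>0 drops 1)
2. [ext C2·C3]  r_C2² + 26r_C2 − 1349/4 = 0  ⇒  r_C2 = 19/2 (r>0 drops 1)

19/2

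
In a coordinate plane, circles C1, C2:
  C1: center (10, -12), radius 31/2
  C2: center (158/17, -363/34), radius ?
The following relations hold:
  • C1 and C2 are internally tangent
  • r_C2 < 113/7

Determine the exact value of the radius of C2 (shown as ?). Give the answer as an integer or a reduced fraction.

14

1. [int C1,C2]  r_C2² − 31r_C2 + 238 = 0  ⇒  r_C2 = 14 or 17
2. given r_C2 < 113/7: keep 14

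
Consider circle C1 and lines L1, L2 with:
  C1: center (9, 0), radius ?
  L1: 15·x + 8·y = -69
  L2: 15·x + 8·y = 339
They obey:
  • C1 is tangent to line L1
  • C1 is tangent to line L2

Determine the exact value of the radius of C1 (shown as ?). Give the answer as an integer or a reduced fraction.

1. [C1‖L1]  r_C1² − 144 = 0  ⇒  r_C1 = 12 (r>0 drops 1)
2. [C1‖L2]  r_C1² − 144 = 0  ⇒  r_C1 = 12 (r>0 drops 1)

12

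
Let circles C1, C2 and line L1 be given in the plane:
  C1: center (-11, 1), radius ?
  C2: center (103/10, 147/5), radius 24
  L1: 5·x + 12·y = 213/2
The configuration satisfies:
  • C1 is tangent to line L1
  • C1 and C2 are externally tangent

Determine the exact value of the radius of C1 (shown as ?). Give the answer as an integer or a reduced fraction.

23/2

1. [C1‖L1]  r_C1² − 529/4 = 0  ⇒  r_C1 = 23/2 (r>0 drops 1)
2. [ext C1·C2]  r_C1² + 48r_C1 − 2737/4 = 0  ⇒  r_C1 = 23/2 (r>0 drops 1)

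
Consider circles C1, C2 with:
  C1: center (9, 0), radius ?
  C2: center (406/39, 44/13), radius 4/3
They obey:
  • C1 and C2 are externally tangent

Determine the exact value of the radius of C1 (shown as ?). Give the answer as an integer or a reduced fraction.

1. [ext C1·C2]  r_C1² + (8/3)r_C1 − 35/3 = 0  ⇒  r_C1 = 7/3 (r>0 drops 1)

7/3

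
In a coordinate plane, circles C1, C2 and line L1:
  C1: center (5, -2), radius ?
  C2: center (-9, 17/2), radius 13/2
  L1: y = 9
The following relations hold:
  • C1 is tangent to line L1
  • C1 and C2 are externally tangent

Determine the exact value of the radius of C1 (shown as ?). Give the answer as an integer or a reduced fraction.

1. [C1‖L1]  r_C1² − 121 = 0  ⇒  r_C1 = 11 (r>0 drops 1)
2. [ext C1·C2]  r_C1² + 13r_C1 − 264 = 0  ⇒  r_C1 = 11 (r>0 drops 1)

11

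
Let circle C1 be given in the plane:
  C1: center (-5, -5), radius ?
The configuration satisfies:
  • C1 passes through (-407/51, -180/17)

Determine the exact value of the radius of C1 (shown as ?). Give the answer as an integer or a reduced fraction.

19/3

1. [C1∋P]  r_C1² − 361/9 = 0  ⇒  r_C1 = 19/3 (r>0 drops 1)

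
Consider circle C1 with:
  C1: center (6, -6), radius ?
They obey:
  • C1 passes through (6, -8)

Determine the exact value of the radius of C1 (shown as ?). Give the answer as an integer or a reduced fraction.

2

1. [C1∋P]  r_C1² − 4 = 0  ⇒  r_C1 = 2 (r>0 drops 1)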